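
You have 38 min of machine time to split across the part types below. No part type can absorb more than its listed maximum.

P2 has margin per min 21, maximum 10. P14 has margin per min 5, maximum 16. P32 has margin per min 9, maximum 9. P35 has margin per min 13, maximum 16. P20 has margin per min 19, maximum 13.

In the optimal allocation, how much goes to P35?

Highest margin per min first: P2 21 > P20 19 > P35 13 > P32 9 > P14 5.
P2: +10 to 10 (cap) — 28 left.
P20: +13 to 13 (cap) — 15 left.
Only 15 left; P35 takes them to reach 15.

15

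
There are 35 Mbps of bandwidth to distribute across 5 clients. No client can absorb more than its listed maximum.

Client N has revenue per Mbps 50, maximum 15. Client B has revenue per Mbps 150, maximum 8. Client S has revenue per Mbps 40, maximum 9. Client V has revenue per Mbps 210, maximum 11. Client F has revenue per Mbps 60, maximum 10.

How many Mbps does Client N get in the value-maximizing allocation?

6

Rank by revenue per Mbps: Client V 210 > Client B 150 > Client F 60 > Client N 50 > Client S 40.
Give Client V 11 to hit its cap of 11 — 24 left.
Client B: +8 to 8 (cap) — 16 left.
Client F takes 10 to reach its cap of 10 — 6 left.
Only 6 left; Client N takes them to reach 6.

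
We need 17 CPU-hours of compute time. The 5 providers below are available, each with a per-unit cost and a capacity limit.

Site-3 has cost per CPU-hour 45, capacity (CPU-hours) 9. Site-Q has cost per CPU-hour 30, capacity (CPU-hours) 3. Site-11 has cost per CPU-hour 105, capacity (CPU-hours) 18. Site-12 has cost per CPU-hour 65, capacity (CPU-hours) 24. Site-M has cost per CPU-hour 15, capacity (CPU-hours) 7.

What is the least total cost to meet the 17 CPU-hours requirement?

510

Use providers in increasing cost order.
Site-M at 15: take all 7 CPU-hours → 10 still needed.
Site-Q (30): use full 3 → 7 CPU-hours to go.
Take 7 from Site-3 at 45 to finish.
Site-12, Site-11: unused.
Cost = 7×15 + 3×30 + 7×45 = 510.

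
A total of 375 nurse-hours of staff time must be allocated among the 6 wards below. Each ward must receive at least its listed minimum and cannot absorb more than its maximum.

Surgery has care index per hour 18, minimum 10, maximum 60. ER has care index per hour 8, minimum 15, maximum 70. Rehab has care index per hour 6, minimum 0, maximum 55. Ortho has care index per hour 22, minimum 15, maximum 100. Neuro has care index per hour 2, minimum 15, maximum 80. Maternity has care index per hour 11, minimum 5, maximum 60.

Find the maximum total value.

Meeting every minimum uses 10+15+0+15+15+5 = 60 nurse-hours, leaving 315.
Order the wards by care index per hour: Ortho 22 > Surgery 18 > Maternity 11 > ER 8 > Rehab 6 > Neuro 2.
Ortho takes 85 more to reach its cap of 100 — 230 left.
Surgery: +50 to 60 (cap) — 180 left.
Give Maternity 55 more to hit its cap of 60 — 125 left.
Give ER 55 more to hit its cap of 70 — 70 left.
Rehab takes 55 more to reach its cap of 55 — 15 left.
Only 15 left; Neuro takes them to reach 30.
Total = 18×60 + 8×70 + 6×55 + 22×100 + 2×30 + 11×60 = 4890.

4890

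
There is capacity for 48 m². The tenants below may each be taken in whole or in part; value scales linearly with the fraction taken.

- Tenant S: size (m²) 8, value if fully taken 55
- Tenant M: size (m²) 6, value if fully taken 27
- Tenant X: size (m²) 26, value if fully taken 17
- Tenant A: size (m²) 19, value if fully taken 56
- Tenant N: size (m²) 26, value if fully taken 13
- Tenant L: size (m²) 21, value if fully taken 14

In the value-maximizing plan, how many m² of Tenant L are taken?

Rank by value-to-size ratio: Tenant S 55/8≈6.88, Tenant M 27/6≈4.5, Tenant A 56/19≈2.95, Tenant L 14/21≈0.667, Tenant X 17/26≈0.654, Tenant N 13/26≈0.5.
Take all of Tenant S (8 m², value 55) — 40 m² left.
Tenant M: take in full, 6 m² for value 27 — 34 left.
Tenant A: take in full, 19 m² for value 56 — 15 left.
Only 15 m² remain; take 15/21 of Tenant L for value 14×15/21 = 10.

15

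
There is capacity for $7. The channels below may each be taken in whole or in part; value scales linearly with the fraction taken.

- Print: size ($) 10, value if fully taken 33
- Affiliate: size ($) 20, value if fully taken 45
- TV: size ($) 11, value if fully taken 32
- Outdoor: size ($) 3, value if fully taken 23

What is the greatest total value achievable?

36.2

Sort by value density: Outdoor 23/3≈7.67, Print 33/10≈3.3, TV 32/11≈2.91, Affiliate 45/20≈2.25.
Outdoor: take in full, 3 $ for value 23 ; 4 left.
4 $ left: a 4/10 share of Print gives 33×4/10 = 13.2.
Total value = 36.2.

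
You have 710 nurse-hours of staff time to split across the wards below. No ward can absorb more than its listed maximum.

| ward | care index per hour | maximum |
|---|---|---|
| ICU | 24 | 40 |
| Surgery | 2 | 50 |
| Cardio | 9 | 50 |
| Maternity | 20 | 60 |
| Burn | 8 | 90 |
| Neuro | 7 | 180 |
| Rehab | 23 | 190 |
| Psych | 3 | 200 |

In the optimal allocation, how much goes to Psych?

Order the wards by care index per hour: ICU 24 > Rehab 23 > Maternity 20 > Cardio 9 > Burn 8 > Neuro 7 > Psych 3 > Surgery 2.
ICU takes 40 to reach its cap of 40 ; 670 left.
Rehab: +190 to 190 (cap) ; 480 left.
Maternity: +60 to 60 (cap) ; 420 left.
Cardio takes 50 to reach its cap of 50 ; 370 left.
Burn: +90 to 90 (cap) ; 280 left.
Neuro takes 180 to reach its cap of 180 ; 100 left.
Only 100 left; Psych takes them to reach 100.

100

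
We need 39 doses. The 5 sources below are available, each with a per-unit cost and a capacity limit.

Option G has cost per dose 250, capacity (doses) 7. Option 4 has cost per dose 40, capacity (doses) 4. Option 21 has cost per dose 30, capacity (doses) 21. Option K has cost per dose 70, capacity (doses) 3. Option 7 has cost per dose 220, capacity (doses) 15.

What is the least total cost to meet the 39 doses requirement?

3420

Fill from the cheapest source first.
Option 21 (30): use full 21 — 18 doses to go.
Take 4 from Option 4 at 40 — need 14 more.
Option K at 70: take all 3 doses — 11 still needed.
Take 11 from Option 7 at 220 to finish.
Option G: unused.
Cost = 21×30 + 4×40 + 3×70 + 11×220 = 3420.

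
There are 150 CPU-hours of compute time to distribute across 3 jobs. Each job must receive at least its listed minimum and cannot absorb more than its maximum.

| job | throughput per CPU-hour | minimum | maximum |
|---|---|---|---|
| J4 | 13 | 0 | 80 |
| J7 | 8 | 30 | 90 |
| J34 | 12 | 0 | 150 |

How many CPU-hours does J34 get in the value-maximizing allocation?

Meeting every minimum uses 0+30+0 = 30 CPU-hours, leaving 120.
Order the jobs by throughput per CPU-hour: J4 13 > J34 12 > J7 8.
J4: +80 to 80 (cap) — 40 left.
J34: +40 (room for 150) → 40. Pool exhausted.

40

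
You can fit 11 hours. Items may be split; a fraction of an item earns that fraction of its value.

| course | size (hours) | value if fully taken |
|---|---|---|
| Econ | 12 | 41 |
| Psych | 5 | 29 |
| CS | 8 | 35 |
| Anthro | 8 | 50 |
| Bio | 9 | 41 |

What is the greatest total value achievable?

Rank by value-to-size ratio: Anthro 50/8≈6.25, Psych 29/5≈5.8, Bio 41/9≈4.56, CS 35/8≈4.38, Econ 41/12≈3.42.
Anthro: take in full, 8 hours for value 50 ; 3 left.
Only 3 hours remain; take 3/5 of Psych for value 29×3/5 = 17.4.
Total value = 67.4.

67.4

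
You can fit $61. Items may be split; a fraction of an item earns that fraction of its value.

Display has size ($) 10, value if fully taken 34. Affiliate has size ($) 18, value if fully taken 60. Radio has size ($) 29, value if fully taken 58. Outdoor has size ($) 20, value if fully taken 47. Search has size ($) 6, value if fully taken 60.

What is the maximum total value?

215

Rank by value-to-size ratio: Search 60/6≈10, Display 34/10≈3.4, Affiliate 60/18≈3.33, Outdoor 47/20≈2.35, Radio 58/29≈2.
All 6 $ of Search fit (value 60) → 55 remain.
Display: take in full, 10 $ for value 34 → 45 left.
Take all of Affiliate (18 $, value 60) → 27 $ left.
Outdoor: take in full, 20 $ for value 47 → 7 left.
7 $ left: a 7/29 share of Radio gives 58×7/29 = 14.
Total value = 215.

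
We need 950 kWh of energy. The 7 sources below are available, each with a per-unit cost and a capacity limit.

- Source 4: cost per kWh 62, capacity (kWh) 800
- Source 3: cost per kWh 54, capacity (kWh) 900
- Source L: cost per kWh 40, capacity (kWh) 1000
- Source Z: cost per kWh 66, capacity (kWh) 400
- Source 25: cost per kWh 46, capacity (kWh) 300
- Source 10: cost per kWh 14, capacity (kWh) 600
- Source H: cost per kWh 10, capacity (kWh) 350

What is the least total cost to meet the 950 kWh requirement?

Use sources in increasing cost order.
Take 350 from Source H at 10 — need 600 more.
Source 10 (14): use full 600 — 0 kWh to go.
Source L, Source 25, Source 3, Source 4, Source Z: unused.
Cost = 350×10 + 600×14 = 11900.

11900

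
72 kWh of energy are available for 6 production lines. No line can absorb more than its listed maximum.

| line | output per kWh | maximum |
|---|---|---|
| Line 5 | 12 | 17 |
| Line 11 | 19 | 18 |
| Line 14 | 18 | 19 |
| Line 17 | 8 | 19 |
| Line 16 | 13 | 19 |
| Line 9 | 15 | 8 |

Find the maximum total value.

Rank by output per kWh: Line 11 19 > Line 14 18 > Line 9 15 > Line 16 13 > Line 5 12 > Line 17 8.
Give Line 11 18 to hit its cap of 18 ; 54 left.
Give Line 14 19 to hit its cap of 19 ; 35 left.
Give Line 9 8 to hit its cap of 8 ; 27 left.
Line 16 takes 19 to reach its cap of 19 ; 8 left.
Only 8 left; Line 5 takes them to reach 8.
Total = 12×8 + 19×18 + 18×19 + 13×19 + 15×8 = 1147.

1147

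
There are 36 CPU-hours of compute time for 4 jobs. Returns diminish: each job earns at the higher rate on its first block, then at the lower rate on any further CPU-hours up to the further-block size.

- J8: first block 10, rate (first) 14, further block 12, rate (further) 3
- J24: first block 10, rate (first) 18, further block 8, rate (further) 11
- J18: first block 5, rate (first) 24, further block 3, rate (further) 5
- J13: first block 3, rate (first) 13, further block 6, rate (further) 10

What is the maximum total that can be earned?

567

Order all 8 blocks by rate: J18/first 24 > J24/first 18 > J8/first 14 > J13/first 13 > J24/second 11 > J13/second 10 > J18/second 5 > J8/second 3.
Fill J18 first block (5 at 24) ; 31 left.
Fill J24 first block (10 at 18) ; 21 left.
J8/first (14): +10 ; 11 left.
Fill J13 first block (3 at 13) ; 8 left.
J24 second at 11: fill all 8 ; 0 left.
Total = 24×5 + 18×10 + 14×10 + 13×3 + 11×8 = 567.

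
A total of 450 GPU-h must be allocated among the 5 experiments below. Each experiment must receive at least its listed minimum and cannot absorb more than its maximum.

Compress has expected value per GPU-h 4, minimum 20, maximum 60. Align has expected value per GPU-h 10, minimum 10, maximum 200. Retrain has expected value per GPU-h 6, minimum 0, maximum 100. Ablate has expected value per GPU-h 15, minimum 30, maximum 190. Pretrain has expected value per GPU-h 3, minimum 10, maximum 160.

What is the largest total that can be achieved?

5140

Meeting every minimum uses 20+10+0+30+10 = 70 GPU-h, leaving 380.
Rank by expected value per GPU-h: Ablate 15 > Align 10 > Retrain 6 > Compress 4 > Pretrain 3.
Ablate: +160 to 190 (cap) ; 220 left.
Align takes 190 more to reach its cap of 200 ; 30 left.
Retrain has room for 100 more but only 30 remain, so it gets 30.
Total = 4×20 + 10×200 + 6×30 + 15×190 + 3×10 = 5140.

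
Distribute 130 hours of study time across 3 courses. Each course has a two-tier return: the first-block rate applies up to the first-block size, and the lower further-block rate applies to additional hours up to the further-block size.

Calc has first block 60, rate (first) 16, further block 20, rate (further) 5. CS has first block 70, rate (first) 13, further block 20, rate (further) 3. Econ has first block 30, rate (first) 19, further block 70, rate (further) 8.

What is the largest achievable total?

2050

Order all 6 blocks by rate: Econ/first 19 > Calc/first 16 > CS/first 13 > Econ/second 8 > Calc/second 5 > CS/second 3.
Econ/first (19): +30 — 100 left.
Calc first at 16: fill all 60 — 40 left.
40 remain; put them into CS first at 13.
Total = 19×30 + 16×60 + 13×40 = 2050.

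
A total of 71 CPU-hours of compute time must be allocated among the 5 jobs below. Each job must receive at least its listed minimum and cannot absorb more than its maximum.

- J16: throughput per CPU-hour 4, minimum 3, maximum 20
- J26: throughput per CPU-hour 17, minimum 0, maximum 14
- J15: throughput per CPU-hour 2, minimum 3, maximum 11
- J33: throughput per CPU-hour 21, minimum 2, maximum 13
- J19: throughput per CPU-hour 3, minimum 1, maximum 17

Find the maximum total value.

Meeting every minimum uses 3+0+3+2+1 = 9 CPU-hours, leaving 62.
Highest throughput per CPU-hour first: J33 21 > J26 17 > J16 4 > J19 3 > J15 2.
J33: +11 to 13 (cap) ; 51 left.
J26: +14 to 14 (cap) ; 37 left.
J16: +17 to 20 (cap) ; 20 left.
J19 takes 16 more to reach its cap of 17 ; 4 left.
J15: +4 (room for 8) → 7. Pool exhausted.
Total = 4×20 + 17×14 + 2×7 + 21×13 + 3×17 = 656.

656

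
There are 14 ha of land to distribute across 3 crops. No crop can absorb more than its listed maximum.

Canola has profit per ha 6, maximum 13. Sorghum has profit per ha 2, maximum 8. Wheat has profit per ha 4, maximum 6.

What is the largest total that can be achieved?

Highest profit per ha first: Canola 6 > Wheat 4 > Sorghum 2.
Canola takes 13 to reach its cap of 13 ; 1 left.
Wheat: +1 (room for 6) → 1. Pool exhausted.
Total = 6×13 + 4×1 = 82.

82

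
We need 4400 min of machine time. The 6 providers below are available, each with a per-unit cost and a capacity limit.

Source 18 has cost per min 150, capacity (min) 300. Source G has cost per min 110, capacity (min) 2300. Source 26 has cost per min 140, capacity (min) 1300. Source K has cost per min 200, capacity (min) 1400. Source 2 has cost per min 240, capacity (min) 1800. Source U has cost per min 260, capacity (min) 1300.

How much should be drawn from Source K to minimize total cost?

Cheapest first:
Take 2300 from Source G at 110 — need 2100 more.
Source 26 (140): use full 1300 — 800 min to go.
Take 300 from Source 18 at 150 — need 500 more.
Source K (200): take the remaining 500 — done.
Source 2, Source U: unused.

500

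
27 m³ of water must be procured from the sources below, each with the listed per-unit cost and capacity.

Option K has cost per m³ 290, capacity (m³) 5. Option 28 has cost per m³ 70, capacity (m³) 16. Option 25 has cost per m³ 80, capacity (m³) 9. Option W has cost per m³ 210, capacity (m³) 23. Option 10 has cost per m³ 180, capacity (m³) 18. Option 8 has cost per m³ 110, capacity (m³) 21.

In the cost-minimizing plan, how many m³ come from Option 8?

Use sources in increasing cost order.
Take 16 from Option 28 at 70 ; need 11 more.
Option 25 (80): use full 9 ; 2 m³ to go.
Option 8 (110): take the remaining 2 ; done.
Option 10, Option W, Option K: unused.

2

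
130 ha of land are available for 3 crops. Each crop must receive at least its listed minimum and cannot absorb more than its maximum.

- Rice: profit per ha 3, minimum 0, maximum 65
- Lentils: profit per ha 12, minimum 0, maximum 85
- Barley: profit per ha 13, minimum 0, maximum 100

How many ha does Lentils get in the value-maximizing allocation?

30

Meeting every minimum uses 0+0+0 = 0 ha, leaving 130.
Rank by profit per ha: Barley 13 > Lentils 12 > Rice 3.
Give Barley 100 more to hit its cap of 100 ; 30 left.
Lentils: +30 (room for 85) → 30. Pool exhausted.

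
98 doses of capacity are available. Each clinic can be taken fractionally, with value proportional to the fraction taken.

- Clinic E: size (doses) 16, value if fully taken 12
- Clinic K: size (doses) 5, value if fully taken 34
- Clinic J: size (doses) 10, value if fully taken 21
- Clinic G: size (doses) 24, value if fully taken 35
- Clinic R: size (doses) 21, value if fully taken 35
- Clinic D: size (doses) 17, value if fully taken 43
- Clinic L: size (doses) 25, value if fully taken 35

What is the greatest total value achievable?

197.4

Rank by value-to-size ratio: Clinic K 34/5≈6.8, Clinic D 43/17≈2.53, Clinic J 21/10≈2.1, Clinic R 35/21≈1.67, Clinic G 35/24≈1.46, Clinic L 35/25≈1.4, Clinic E 12/16≈0.75.
Clinic K: take in full, 5 doses for value 34 — 93 left.
All 17 doses of Clinic D fit (value 43) — 76 remain.
All 10 doses of Clinic J fit (value 21) — 66 remain.
All 21 doses of Clinic R fit (value 35) — 45 remain.
Clinic G: take in full, 24 doses for value 35 — 21 left.
Only 21 doses remain; take 21/25 of Clinic L for value 35×21/25 = 29.4.
Total value = 197.4.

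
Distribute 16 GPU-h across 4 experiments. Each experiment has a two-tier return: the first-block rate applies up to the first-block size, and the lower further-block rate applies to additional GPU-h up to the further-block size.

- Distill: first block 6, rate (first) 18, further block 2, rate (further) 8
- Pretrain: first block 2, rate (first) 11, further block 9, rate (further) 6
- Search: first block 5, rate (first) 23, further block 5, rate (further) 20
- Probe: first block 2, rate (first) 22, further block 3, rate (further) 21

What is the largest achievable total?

Rank every tier by rate: Search/T1 23 > Probe/T1 22 > Probe/T2 21 > Search/T2 20 > Distill/T1 18 > Pretrain/T1 11 > Distill/T2 8 > Pretrain/T2 6.
Fill Search T1 block (5 at 23) — 11 left.
Probe/T1 (22): +2 — 9 left.
Probe/T2 (21): +3 — 6 left.
Search T2 at 20: fill all 5 — 1 left.
Distill T1 at 18: only 1 left, fill 1.
Total = 23×5 + 22×2 + 21×3 + 20×5 + 18×1 = 340.

340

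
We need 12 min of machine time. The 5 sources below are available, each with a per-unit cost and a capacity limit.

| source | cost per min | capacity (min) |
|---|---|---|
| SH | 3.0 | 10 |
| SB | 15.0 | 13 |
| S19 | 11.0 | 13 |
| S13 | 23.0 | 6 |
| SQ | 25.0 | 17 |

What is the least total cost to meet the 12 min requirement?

52

Fill from the cheapest source first.
SH (3.0): use full 10 — 2 min to go.
S19 at 11.0: take 2 of its 13 — requirement met.
SB, S13, SQ: unused.
Cost = 10×3.0 + 2×11.0 = 52.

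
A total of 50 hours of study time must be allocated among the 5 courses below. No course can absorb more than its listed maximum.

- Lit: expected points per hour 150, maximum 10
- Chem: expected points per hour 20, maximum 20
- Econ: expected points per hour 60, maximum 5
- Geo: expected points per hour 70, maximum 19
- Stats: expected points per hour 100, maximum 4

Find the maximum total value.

Highest expected points per hour first: Lit 150 > Stats 100 > Geo 70 > Econ 60 > Chem 20.
Give Lit 10 to hit its cap of 10 — 40 left.
Stats takes 4 to reach its cap of 4 — 36 left.
Geo: +19 to 19 (cap) — 17 left.
Econ takes 5 to reach its cap of 5 — 12 left.
Only 12 left; Chem takes them to reach 12.
Total = 150×10 + 20×12 + 60×5 + 70×19 + 100×4 = 3770.

3770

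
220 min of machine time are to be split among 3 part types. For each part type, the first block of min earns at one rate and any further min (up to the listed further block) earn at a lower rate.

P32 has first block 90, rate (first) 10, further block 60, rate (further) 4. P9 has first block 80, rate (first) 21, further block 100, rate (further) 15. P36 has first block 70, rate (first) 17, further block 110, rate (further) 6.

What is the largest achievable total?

3920

Order all 6 blocks by rate: P9/T1 21 > P36/T1 17 > P9/T2 15 > P32/T1 10 > P36/T2 6 > P32/T2 4.
Fill P9 T1 block (80 at 21) ; 140 left.
P36 T1 at 17: fill all 70 ; 70 left.
70 remain; put them into P9 T2 at 15.
Total = 21×80 + 17×70 + 15×70 = 3920.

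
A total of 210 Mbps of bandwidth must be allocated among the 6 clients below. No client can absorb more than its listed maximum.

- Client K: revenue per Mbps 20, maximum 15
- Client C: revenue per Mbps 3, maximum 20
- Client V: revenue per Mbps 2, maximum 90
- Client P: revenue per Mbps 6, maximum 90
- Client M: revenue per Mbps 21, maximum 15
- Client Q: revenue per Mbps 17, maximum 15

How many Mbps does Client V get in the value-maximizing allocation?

55

Order the clients by revenue per Mbps: Client M 21 > Client K 20 > Client Q 17 > Client P 6 > Client C 3 > Client V 2.
Give Client M 15 to hit its cap of 15 → 195 left.
Give Client K 15 to hit its cap of 15 → 180 left.
Client Q: +15 to 15 (cap) → 165 left.
Client P: +90 to 90 (cap) → 75 left.
Give Client C 20 to hit its cap of 20 → 55 left.
Client V has room for 90 but only 55 remain, so it gets 55.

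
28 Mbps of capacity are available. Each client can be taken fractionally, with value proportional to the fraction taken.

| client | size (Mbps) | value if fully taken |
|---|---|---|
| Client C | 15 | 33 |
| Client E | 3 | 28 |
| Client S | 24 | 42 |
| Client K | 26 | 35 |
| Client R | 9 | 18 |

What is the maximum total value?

80.75

Sort by value density: Client E 28/3≈9.33, Client C 33/15≈2.2, Client R 18/9≈2, Client S 42/24≈1.75, Client K 35/26≈1.35.
Client E: take in full, 3 Mbps for value 28 — 25 left.
Take all of Client C (15 Mbps, value 33) — 10 Mbps left.
All 9 Mbps of Client R fit (value 18) — 1 remain.
Fill the last 1 Mbps with part of Client S: 1/24 of it earns 1.75.
Total value = 80.75.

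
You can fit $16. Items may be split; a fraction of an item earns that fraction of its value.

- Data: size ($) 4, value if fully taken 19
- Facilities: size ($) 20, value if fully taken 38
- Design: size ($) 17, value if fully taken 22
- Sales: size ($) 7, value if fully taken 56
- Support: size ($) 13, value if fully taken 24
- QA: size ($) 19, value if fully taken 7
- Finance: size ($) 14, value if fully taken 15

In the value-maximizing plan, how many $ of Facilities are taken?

5

Sort by value density: Sales 56/7≈8, Data 19/4≈4.75, Facilities 38/20≈1.9, Support 24/13≈1.85, Design 22/17≈1.29, Finance 15/14≈1.07, QA 7/19≈0.368.
All 7 $ of Sales fit (value 56) — 9 remain.
Data: take in full, 4 $ for value 19 — 5 left.
Only 5 $ remain; take 5/20 of Facilities for value 38×5/20 = 9.5.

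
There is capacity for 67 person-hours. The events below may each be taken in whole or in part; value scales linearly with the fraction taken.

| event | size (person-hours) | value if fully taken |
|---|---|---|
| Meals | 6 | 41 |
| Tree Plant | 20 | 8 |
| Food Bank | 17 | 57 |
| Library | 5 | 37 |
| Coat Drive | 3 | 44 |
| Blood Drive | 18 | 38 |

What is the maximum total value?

Rank by value-to-size ratio: Coat Drive 44/3≈14.7, Library 37/5≈7.4, Meals 41/6≈6.83, Food Bank 57/17≈3.35, Blood Drive 38/18≈2.11, Tree Plant 8/20≈0.4.
All 3 person-hours of Coat Drive fit (value 44) → 64 remain.
All 5 person-hours of Library fit (value 37) → 59 remain.
Take all of Meals (6 person-hours, value 41) → 53 person-hours left.
Take all of Food Bank (17 person-hours, value 57) → 36 person-hours left.
Take all of Blood Drive (18 person-hours, value 38) → 18 person-hours left.
Fill the last 18 person-hours with part of Tree Plant: 18/20 of it earns 7.2.
Total value = 224.2.

224.2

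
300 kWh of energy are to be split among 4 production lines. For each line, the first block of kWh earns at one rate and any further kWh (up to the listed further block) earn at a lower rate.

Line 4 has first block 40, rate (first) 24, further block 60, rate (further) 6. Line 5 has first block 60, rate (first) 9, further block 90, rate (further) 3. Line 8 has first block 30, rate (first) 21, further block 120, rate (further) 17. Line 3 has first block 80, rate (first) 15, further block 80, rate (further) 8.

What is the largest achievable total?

5100

Treat each block as its own option and order by rate: Line 4/first 24 > Line 8/first 21 > Line 8/second 17 > Line 3/first 15 > Line 5/first 9 > Line 3/second 8 > Line 4/second 6 > Line 5/second 3.
Fill Line 4 first block (40 at 24) — 260 left.
Fill Line 8 first block (30 at 21) — 230 left.
Fill Line 8 second block (120 at 17) — 110 left.
Line 3 first at 15: fill all 80 — 30 left.
30 remain; put them into Line 5 first at 9.
Total = 24×40 + 21×30 + 17×120 + 15×80 + 9×30 = 5100.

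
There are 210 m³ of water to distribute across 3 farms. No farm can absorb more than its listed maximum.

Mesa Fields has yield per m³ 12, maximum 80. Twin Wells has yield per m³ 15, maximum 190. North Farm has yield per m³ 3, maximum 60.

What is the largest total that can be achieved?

Rank by yield per m³: Twin Wells 15 > Mesa Fields 12 > North Farm 3.
Twin Wells takes 190 to reach its cap of 190 ; 20 left.
Mesa Fields has room for 80 but only 20 remain, so it gets 20.
Total = 12×20 + 15×190 = 3090.

3090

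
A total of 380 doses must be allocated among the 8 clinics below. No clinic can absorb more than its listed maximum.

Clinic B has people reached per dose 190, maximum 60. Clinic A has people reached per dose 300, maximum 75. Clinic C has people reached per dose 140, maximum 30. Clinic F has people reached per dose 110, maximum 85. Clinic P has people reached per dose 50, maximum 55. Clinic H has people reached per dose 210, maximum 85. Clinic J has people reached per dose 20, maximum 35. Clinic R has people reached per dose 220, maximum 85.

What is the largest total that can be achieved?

79600

Order the clinics by people reached per dose: Clinic A 300 > Clinic R 220 > Clinic H 210 > Clinic B 190 > Clinic C 140 > Clinic F 110 > Clinic P 50 > Clinic J 20.
Clinic A takes 75 to reach its cap of 75 → 305 left.
Clinic R: +85 to 85 (cap) → 220 left.
Give Clinic H 85 to hit its cap of 85 → 135 left.
Clinic B takes 60 to reach its cap of 60 → 75 left.
Clinic C: +30 to 30 (cap) → 45 left.
Clinic F: +45 (room for 85) → 45. Pool exhausted.
Total = 190×60 + 300×75 + 140×30 + 110×45 + 210×85 + 220×85 = 79600.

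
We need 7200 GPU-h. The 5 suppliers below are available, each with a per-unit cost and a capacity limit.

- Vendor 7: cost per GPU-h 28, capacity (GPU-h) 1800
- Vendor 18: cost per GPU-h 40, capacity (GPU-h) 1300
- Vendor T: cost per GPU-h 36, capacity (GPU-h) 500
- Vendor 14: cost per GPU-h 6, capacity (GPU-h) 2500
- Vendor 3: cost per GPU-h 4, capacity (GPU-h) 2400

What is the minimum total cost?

93000

Fill from the cheapest supplier first.
Vendor 3 (4): use full 2400 ; 4800 GPU-h to go.
Vendor 14 at 6: take all 2500 GPU-h ; 2300 still needed.
Take 1800 from Vendor 7 at 28 ; need 500 more.
Vendor T at 36: take all 500 GPU-h ; 0 still needed.
Vendor 18: unused.
Cost = 2400×4 + 2500×6 + 1800×28 + 500×36 = 93000.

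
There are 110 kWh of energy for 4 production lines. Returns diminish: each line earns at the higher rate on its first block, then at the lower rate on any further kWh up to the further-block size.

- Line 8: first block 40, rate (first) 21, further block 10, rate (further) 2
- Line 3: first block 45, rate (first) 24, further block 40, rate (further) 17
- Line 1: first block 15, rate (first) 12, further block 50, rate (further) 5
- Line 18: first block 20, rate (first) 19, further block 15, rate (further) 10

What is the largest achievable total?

2385

Treat each block as its own option and order by rate: Line 3/first 24 > Line 8/first 21 > Line 18/first 19 > Line 3/second 17 > Line 1/first 12 > Line 18/second 10 > Line 1/second 5 > Line 8/second 2.
Line 3 first at 24: fill all 45 → 65 left.
Line 8 first at 21: fill all 40 → 25 left.
Line 18 first at 19: fill all 20 → 5 left.
Line 3 second at 17: only 5 left, fill 5.
Total = 24×45 + 21×40 + 19×20 + 17×5 = 2385.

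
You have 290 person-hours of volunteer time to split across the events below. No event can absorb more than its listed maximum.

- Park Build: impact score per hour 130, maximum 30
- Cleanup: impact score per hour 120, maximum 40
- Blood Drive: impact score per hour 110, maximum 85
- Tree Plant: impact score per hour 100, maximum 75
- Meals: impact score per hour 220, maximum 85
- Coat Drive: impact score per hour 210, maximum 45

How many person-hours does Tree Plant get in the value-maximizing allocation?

Highest impact score per hour first: Meals 220 > Coat Drive 210 > Park Build 130 > Cleanup 120 > Blood Drive 110 > Tree Plant 100.
Meals: +85 to 85 (cap) — 205 left.
Coat Drive takes 45 to reach its cap of 45 — 160 left.
Give Park Build 30 to hit its cap of 30 — 130 left.
Cleanup: +40 to 40 (cap) — 90 left.
Blood Drive takes 85 to reach its cap of 85 — 5 left.
Tree Plant: +5 (room for 75) → 5. Pool exhausted.

5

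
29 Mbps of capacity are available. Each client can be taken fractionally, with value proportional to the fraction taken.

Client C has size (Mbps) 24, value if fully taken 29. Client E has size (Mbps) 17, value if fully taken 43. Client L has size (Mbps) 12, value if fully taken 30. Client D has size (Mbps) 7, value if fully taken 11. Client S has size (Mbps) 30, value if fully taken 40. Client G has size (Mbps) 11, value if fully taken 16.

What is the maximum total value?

73

Rank by value-to-size ratio: Client E 43/17≈2.53, Client L 30/12≈2.5, Client D 11/7≈1.57, Client G 16/11≈1.45, Client S 40/30≈1.33, Client C 29/24≈1.21.
Client E: take in full, 17 Mbps for value 43 — 12 left.
Take all of Client L (12 Mbps, value 30) — 0 Mbps left.
Total value = 73.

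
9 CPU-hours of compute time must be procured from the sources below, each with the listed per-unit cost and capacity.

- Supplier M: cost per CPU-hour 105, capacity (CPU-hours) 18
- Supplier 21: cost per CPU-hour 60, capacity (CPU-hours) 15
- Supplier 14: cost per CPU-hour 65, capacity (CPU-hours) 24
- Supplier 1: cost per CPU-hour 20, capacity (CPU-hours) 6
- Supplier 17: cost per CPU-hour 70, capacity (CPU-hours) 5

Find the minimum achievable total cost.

300

Fill from the cheapest source first.
Supplier 1 at 20: take all 6 CPU-hours → 3 still needed.
Supplier 21 (60): take the remaining 3 → done.
Supplier 14, Supplier 17, Supplier M: unused.
Cost = 6×20 + 3×60 = 300.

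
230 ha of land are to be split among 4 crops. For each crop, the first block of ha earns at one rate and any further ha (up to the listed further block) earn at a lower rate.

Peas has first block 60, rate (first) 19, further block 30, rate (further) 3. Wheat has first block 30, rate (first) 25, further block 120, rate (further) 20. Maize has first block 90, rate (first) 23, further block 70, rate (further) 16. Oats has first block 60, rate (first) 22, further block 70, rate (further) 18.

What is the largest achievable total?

Treat each block as its own option and order by rate: Wheat/T1 25 > Maize/T1 23 > Oats/T1 22 > Wheat/T2 20 > Peas/T1 19 > Oats/T2 18 > Maize/T2 16 > Peas/T2 3.
Wheat/T1 (25): +30 ; 200 left.
Maize/T1 (23): +90 ; 110 left.
Oats T1 at 22: fill all 60 ; 50 left.
50 remain; put them into Wheat T2 at 20.
Total = 25×30 + 23×90 + 22×60 + 20×50 = 5140.

5140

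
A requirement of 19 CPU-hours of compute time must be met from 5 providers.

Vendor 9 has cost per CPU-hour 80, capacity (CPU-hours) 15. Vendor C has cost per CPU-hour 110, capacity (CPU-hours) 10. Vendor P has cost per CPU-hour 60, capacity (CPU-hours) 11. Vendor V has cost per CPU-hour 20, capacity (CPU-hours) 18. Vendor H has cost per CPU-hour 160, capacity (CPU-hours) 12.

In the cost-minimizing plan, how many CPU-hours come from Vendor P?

Fill from the cheapest provider first.
Vendor V (20): use full 18 ; 1 CPU-hours to go.
Take 1 from Vendor P at 60 to finish.
Vendor 9, Vendor C, Vendor H: unused.

1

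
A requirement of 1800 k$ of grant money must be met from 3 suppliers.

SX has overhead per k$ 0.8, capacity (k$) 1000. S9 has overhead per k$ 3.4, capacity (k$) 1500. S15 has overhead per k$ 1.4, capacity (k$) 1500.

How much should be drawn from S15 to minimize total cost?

Fill from the cheapest supplier first.
SX at 0.8: take all 1000 k$ → 800 still needed.
S15 (1.4): take the remaining 800 → done.
S9: unused.

800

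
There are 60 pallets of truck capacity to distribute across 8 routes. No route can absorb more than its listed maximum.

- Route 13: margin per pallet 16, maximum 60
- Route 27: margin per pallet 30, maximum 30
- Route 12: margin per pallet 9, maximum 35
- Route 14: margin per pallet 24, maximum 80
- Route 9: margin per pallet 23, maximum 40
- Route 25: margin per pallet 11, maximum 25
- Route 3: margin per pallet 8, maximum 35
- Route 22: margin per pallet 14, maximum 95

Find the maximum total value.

1620

Rank by margin per pallet: Route 27 30 > Route 14 24 > Route 9 23 > Route 13 16 > Route 22 14 > Route 25 11 > Route 12 9 > Route 3 8.
Give Route 27 30 to hit its cap of 30 — 30 left.
Only 30 left; Route 14 takes them to reach 30.
Total = 30×30 + 24×30 = 1620.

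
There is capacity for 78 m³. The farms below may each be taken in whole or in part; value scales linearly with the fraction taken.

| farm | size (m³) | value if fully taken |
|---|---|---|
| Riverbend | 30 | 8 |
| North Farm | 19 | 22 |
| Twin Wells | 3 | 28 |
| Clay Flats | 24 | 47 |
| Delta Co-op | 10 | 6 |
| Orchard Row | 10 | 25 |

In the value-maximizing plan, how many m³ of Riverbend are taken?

12

Sort by value density: Twin Wells 28/3≈9.33, Orchard Row 25/10≈2.5, Clay Flats 47/24≈1.96, North Farm 22/19≈1.16, Delta Co-op 6/10≈0.6, Riverbend 8/30≈0.267.
All 3 m³ of Twin Wells fit (value 28) → 75 remain.
Take all of Orchard Row (10 m³, value 25) → 65 m³ left.
Clay Flats: take in full, 24 m³ for value 47 → 41 left.
All 19 m³ of North Farm fit (value 22) → 22 remain.
All 10 m³ of Delta Co-op fit (value 6) → 12 remain.
Only 12 m³ remain; take 12/30 of Riverbend for value 8×12/30 = 3.2.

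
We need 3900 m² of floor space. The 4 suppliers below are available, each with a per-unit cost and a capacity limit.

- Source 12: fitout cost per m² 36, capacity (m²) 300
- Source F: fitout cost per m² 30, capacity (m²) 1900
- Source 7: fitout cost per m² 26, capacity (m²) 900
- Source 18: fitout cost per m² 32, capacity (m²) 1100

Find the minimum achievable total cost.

115600

Use suppliers in increasing cost order.
Source 7 at 26: take all 900 m² — 3000 still needed.
Source F (30): use full 1900 — 1100 m² to go.
Take 1100 from Source 18 at 32 — need 0 more.
Source 12: unused.
Cost = 900×26 + 1900×30 + 1100×32 = 115600.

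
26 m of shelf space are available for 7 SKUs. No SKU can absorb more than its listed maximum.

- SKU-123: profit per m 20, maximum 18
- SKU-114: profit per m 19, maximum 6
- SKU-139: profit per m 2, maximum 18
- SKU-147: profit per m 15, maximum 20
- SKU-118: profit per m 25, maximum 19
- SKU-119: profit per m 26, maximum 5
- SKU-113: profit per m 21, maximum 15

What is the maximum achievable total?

647

Highest profit per m first: SKU-119 26 > SKU-118 25 > SKU-113 21 > SKU-123 20 > SKU-114 19 > SKU-147 15 > SKU-139 2.
SKU-119 takes 5 to reach its cap of 5 — 21 left.
SKU-118 takes 19 to reach its cap of 19 — 2 left.
SKU-113: +2 (room for 15) → 2. Pool exhausted.
Total = 25×19 + 26×5 + 21×2 = 647.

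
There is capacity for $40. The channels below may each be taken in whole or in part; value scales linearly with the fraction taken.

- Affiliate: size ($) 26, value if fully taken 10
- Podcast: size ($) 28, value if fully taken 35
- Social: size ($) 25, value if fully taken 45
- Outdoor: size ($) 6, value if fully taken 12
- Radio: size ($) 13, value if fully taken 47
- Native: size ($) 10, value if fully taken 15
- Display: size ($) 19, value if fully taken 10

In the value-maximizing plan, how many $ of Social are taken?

21

Best value per unit of size first: Radio 47/13≈3.62, Outdoor 12/6≈2, Social 45/25≈1.8, Native 15/10≈1.5, Podcast 35/28≈1.25, Display 10/19≈0.526, Affiliate 10/26≈0.385.
Take all of Radio (13 $, value 47) → 27 $ left.
Outdoor: take in full, 6 $ for value 12 → 21 left.
21 $ left: a 21/25 share of Social gives 45×21/25 = 37.8.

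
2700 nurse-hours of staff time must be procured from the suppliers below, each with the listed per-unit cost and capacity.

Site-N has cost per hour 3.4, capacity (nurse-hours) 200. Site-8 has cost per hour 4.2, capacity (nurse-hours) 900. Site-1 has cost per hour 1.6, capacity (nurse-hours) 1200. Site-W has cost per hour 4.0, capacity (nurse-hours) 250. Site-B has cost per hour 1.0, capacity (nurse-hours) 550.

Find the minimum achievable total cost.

6250

Cheapest first:
Take 550 from Site-B at 1.0 → need 2150 more.
Take 1200 from Site-1 at 1.6 → need 950 more.
Site-N (3.4): use full 200 → 750 nurse-hours to go.
Site-W at 4.0: take all 250 nurse-hours → 500 still needed.
Site-8 (4.2): take the remaining 500 → done.
Cost = 550×1.0 + 1200×1.6 + 200×3.4 + 250×4.0 + 500×4.2 = 6250.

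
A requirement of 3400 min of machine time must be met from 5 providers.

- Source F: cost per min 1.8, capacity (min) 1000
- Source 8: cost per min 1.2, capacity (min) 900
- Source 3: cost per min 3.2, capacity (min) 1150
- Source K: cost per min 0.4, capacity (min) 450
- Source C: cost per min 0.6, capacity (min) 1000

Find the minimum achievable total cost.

Use providers in increasing cost order.
Source K (0.4): use full 450 → 2950 min to go.
Take 1000 from Source C at 0.6 → need 1950 more.
Source 8 (1.2): use full 900 → 1050 min to go.
Source F at 1.8: take all 1000 min → 50 still needed.
Take 50 from Source 3 at 3.2 to finish.
Cost = 450×0.4 + 1000×0.6 + 900×1.2 + 1000×1.8 + 50×3.2 = 3820.

3820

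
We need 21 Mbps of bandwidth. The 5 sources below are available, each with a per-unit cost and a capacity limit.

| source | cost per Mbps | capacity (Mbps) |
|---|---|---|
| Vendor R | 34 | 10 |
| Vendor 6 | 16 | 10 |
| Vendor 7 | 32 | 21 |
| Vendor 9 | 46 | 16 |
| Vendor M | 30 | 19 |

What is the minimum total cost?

490

Cheapest first:
Vendor 6 at 16: take all 10 Mbps ; 11 still needed.
Vendor M (30): take the remaining 11 ; done.
Vendor 7, Vendor R, Vendor 9: unused.
Cost = 10×16 + 11×30 = 490.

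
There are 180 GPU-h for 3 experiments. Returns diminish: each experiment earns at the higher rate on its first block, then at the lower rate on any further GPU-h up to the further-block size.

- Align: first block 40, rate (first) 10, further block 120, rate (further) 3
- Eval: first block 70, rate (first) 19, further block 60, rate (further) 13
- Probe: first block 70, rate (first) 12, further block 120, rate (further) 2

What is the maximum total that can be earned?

2710

Order all 6 blocks by rate: Eval/first 19 > Eval/second 13 > Probe/first 12 > Align/first 10 > Align/second 3 > Probe/second 2.
Eval first at 19: fill all 70 — 110 left.
Eval/second (13): +60 — 50 left.
Probe/first: +50 of 70 at 12; pool empty.
Total = 19×70 + 13×60 + 12×50 = 2710.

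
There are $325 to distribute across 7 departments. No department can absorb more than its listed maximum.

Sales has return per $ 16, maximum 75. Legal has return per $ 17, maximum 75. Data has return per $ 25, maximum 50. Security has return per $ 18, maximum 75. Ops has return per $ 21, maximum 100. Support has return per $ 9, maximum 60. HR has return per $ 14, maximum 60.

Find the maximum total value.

Highest return per $ first: Data 25 > Ops 21 > Security 18 > Legal 17 > Sales 16 > HR 14 > Support 9.
Data takes 50 to reach its cap of 50 ; 275 left.
Give Ops 100 to hit its cap of 100 ; 175 left.
Security takes 75 to reach its cap of 75 ; 100 left.
Legal takes 75 to reach its cap of 75 ; 25 left.
Sales has room for 75 but only 25 remain, so it gets 25.
Total = 16×25 + 17×75 + 25×50 + 18×75 + 21×100 = 6375.

6375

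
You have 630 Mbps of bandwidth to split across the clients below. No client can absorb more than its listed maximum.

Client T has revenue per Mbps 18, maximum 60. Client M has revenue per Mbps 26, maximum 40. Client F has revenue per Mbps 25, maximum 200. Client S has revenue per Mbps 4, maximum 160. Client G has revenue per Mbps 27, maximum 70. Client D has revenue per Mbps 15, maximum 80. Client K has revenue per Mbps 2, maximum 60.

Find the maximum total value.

10890

Rank by revenue per Mbps: Client G 27 > Client M 26 > Client F 25 > Client T 18 > Client D 15 > Client S 4 > Client K 2.
Give Client G 70 to hit its cap of 70 — 560 left.
Give Client M 40 to hit its cap of 40 — 520 left.
Give Client F 200 to hit its cap of 200 — 320 left.
Client T takes 60 to reach its cap of 60 — 260 left.
Give Client D 80 to hit its cap of 80 — 180 left.
Give Client S 160 to hit its cap of 160 — 20 left.
Client K: +20 (room for 60) → 20. Pool exhausted.
Total = 18×60 + 26×40 + 25×200 + 4×160 + 27×70 + 15×80 + 2×20 = 10890.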